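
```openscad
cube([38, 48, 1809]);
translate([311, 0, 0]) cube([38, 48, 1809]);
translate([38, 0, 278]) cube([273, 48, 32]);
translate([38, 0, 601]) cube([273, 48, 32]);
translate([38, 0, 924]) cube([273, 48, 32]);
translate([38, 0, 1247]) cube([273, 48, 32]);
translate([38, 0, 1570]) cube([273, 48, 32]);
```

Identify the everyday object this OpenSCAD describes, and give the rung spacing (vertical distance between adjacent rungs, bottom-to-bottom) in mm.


A ladder. The rung spacing is 323 mm.

Two tall 38×48 posts with 5 short bars between them — a ladder. Adjacent rungs sit at z = 278 and z = 601, so the spacing is 601 − 278 = 323 mm.


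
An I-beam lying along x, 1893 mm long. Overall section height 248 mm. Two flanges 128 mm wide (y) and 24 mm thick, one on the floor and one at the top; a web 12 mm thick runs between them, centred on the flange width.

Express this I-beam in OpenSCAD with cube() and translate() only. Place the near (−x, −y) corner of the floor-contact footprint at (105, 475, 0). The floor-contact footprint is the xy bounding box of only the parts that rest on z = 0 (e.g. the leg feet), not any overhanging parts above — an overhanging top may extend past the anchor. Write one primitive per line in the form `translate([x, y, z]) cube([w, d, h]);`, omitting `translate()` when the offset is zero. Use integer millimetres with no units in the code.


translate([105, 475, 0]) cube([1893, 128, 24]);
translate([105, 533, 24]) cube([1893, 12, 200]);
translate([105, 475, 224]) cube([1893, 128, 24]);


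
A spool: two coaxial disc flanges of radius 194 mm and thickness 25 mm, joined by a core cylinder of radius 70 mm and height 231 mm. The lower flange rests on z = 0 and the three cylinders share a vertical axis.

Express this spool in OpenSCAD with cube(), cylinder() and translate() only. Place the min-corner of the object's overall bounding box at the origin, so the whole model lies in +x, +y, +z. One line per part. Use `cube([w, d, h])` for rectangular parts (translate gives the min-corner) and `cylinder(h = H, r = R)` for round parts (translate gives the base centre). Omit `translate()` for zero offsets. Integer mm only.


translate([194, 194, 0]) cylinder(h = 25, r = 194);
translate([194, 194, 25]) cylinder(h = 231, r = 70);
translate([194, 194, 256]) cylinder(h = 25, r = 194);


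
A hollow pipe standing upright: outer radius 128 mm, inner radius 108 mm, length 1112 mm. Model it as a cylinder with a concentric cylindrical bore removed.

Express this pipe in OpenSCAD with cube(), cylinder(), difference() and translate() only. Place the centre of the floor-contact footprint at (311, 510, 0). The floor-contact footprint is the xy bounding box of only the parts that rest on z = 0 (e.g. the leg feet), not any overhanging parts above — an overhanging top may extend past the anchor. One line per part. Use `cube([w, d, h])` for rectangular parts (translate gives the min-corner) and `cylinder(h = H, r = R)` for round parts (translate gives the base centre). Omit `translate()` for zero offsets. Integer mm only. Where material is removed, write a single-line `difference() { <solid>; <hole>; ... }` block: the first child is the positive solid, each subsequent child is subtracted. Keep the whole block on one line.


difference() { translate([311, 510, 0]) cylinder(h = 1112, r = 128); translate([311, 510, 0]) cylinder(h = 1112, r = 108); }


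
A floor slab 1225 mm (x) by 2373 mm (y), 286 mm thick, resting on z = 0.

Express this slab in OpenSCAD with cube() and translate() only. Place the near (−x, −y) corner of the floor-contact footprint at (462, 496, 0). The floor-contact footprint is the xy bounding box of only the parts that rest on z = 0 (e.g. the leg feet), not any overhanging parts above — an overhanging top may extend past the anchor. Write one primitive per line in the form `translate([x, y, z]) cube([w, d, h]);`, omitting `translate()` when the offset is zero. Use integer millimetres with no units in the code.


translate([462, 496, 0]) cube([1225, 2373, 286]);


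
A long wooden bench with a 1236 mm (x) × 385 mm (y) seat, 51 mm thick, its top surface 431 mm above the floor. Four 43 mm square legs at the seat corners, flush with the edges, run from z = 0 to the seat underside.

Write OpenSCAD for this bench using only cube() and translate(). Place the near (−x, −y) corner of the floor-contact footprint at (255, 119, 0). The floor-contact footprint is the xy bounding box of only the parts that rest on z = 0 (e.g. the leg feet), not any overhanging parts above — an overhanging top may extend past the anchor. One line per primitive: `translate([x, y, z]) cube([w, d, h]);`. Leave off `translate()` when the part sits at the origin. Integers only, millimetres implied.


translate([255, 119, 380]) cube([1236, 385, 51]);
translate([255, 119, 0]) cube([43, 43, 380]);
translate([255, 461, 0]) cube([43, 43, 380]);
translate([1448, 119, 0]) cube([43, 43, 380]);
translate([1448, 461, 0]) cube([43, 43, 380]);


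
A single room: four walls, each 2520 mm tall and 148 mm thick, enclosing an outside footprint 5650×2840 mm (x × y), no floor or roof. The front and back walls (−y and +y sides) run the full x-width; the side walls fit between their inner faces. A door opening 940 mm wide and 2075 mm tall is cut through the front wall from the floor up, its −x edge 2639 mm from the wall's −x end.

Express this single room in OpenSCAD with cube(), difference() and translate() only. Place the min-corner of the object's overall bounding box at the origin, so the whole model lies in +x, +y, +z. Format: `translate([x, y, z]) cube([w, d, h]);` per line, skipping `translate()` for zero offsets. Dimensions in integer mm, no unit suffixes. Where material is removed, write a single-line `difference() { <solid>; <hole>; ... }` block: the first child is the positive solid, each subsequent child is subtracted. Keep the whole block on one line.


difference() { cube([5650, 148, 2520]); translate([2639, 0, 0]) cube([940, 148, 2075]); }
translate([0, 2692, 0]) cube([5650, 148, 2520]);
translate([0, 148, 0]) cube([148, 2544, 2520]);
translate([5502, 148, 0]) cube([148, 2544, 2520]);


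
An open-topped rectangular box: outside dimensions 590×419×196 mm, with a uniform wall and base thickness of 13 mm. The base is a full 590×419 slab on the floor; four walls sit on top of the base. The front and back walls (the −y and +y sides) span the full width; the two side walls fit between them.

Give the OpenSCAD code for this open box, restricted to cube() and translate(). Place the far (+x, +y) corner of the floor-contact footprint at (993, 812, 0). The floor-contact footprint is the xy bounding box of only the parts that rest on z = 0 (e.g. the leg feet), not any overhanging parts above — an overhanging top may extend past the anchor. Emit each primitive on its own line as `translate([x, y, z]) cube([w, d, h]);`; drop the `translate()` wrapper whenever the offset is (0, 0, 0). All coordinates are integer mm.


translate([403, 393, 0]) cube([590, 419, 13]);
translate([403, 393, 13]) cube([590, 13, 183]);
translate([403, 799, 13]) cube([590, 13, 183]);
translate([403, 406, 13]) cube([13, 393, 183]);
translate([980, 406, 13]) cube([13, 393, 183]);


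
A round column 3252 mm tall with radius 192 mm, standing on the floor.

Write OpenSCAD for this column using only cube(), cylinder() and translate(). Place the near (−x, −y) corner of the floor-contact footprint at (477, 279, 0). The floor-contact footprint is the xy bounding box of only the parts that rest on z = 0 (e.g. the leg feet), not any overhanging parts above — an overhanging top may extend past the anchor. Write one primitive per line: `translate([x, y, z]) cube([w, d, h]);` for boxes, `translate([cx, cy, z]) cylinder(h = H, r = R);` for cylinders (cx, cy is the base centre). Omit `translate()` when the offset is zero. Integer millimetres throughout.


translate([669, 471, 0]) cylinder(h = 3252, r = 192);


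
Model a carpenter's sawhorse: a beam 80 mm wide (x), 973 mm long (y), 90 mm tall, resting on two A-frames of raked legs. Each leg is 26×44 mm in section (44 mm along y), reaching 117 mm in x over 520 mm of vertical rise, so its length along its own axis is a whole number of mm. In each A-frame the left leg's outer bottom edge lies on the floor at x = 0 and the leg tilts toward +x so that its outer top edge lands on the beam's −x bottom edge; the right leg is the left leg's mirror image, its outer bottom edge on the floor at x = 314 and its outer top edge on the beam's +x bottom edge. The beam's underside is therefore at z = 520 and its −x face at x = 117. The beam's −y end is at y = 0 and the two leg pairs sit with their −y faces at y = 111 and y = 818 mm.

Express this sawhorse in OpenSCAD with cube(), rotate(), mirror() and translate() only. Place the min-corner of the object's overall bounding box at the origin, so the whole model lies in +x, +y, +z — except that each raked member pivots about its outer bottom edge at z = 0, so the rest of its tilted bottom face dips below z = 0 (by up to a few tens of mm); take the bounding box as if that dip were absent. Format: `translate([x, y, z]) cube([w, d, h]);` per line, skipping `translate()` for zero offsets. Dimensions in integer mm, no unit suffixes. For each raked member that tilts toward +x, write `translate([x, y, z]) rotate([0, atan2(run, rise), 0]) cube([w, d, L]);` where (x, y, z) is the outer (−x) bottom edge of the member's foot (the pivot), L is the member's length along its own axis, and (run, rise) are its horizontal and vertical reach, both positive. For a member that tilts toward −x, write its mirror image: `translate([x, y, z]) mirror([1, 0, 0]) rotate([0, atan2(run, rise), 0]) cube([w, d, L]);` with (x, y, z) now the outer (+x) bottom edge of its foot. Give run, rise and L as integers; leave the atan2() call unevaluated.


translate([117, 0, 520]) cube([80, 973, 90]);
translate([0, 111, 0]) rotate([0, atan2(117, 520), 0]) cube([26, 44, 533]);
translate([314, 111, 0]) mirror([1, 0, 0]) rotate([0, atan2(117, 520), 0]) cube([26, 44, 533]);
translate([0, 818, 0]) rotate([0, atan2(117, 520), 0]) cube([26, 44, 533]);
translate([314, 818, 0]) mirror([1, 0, 0]) rotate([0, atan2(117, 520), 0]) cube([26, 44, 533]);


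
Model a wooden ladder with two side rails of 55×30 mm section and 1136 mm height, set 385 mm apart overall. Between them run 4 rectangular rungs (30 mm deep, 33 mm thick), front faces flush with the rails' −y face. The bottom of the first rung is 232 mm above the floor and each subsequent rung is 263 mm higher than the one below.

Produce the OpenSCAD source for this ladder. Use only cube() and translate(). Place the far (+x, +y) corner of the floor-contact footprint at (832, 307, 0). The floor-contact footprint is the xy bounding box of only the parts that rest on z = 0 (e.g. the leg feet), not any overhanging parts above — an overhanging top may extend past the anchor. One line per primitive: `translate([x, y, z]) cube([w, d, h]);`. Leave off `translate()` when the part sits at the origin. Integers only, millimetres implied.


translate([447, 277, 0]) cube([55, 30, 1136]);
translate([777, 277, 0]) cube([55, 30, 1136]);
translate([502, 277, 232]) cube([275, 30, 33]);
translate([502, 277, 495]) cube([275, 30, 33]);
translate([502, 277, 758]) cube([275, 30, 33]);
translate([502, 277, 1021]) cube([275, 30, 33]);


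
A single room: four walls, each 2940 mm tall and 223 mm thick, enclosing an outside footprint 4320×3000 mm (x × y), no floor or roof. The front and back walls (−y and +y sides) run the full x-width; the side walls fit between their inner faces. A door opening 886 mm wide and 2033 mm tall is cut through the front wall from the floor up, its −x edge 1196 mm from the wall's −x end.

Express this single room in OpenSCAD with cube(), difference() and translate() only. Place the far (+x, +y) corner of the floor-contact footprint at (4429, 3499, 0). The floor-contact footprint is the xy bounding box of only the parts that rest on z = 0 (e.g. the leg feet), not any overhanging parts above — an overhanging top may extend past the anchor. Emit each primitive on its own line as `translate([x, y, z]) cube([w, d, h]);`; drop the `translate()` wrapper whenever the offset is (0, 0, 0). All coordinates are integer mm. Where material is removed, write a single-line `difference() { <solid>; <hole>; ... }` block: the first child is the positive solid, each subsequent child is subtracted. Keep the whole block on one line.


difference() { translate([109, 499, 0]) cube([4320, 223, 2940]); translate([1305, 499, 0]) cube([886, 223, 2033]); }
translate([109, 3276, 0]) cube([4320, 223, 2940]);
translate([109, 722, 0]) cube([223, 2554, 2940]);
translate([4206, 722, 0]) cube([223, 2554, 2940]);


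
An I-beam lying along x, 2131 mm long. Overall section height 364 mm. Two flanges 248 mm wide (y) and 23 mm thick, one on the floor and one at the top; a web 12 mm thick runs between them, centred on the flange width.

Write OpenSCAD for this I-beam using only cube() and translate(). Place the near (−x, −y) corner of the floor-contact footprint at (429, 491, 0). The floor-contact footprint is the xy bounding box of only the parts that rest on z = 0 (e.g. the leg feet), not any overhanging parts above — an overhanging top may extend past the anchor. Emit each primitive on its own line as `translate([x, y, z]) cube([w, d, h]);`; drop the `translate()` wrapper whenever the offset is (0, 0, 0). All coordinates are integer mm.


translate([429, 491, 0]) cube([2131, 248, 23]);
translate([429, 609, 23]) cube([2131, 12, 318]);
translate([429, 491, 341]) cube([2131, 248, 23]);


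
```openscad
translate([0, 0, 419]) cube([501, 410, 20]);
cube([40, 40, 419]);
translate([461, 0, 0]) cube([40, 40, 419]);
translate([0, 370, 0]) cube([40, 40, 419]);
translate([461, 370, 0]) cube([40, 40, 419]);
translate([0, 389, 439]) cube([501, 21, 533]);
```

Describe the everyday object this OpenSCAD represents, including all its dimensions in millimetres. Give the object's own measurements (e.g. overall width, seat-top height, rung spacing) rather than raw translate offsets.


A chair. The seat is a 501×410×20 mm slab with its top at z = 439 mm, on four 40×40 mm corner legs (flush with the seat edges, standing on z = 0). A flat backrest 21 mm thick, 533 mm tall, spans the full seat width and rises from the seat top along its +y edge, rear face flush with the rear of the seat.


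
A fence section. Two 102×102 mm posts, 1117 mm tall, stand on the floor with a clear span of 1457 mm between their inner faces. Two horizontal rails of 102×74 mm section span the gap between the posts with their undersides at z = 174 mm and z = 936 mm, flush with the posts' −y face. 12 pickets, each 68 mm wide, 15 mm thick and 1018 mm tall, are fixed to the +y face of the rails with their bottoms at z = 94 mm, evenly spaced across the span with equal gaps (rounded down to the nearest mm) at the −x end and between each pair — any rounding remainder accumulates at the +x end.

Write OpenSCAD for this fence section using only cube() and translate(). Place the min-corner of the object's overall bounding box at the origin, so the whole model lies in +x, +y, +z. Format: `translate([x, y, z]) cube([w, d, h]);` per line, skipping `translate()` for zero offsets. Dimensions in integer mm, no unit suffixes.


cube([102, 102, 1117]);
translate([1559, 0, 0]) cube([102, 102, 1117]);
translate([102, 0, 174]) cube([1457, 102, 74]);
translate([102, 0, 936]) cube([1457, 102, 74]);
translate([151, 102, 94]) cube([68, 15, 1018]);
translate([268, 102, 94]) cube([68, 15, 1018]);
translate([385, 102, 94]) cube([68, 15, 1018]);
translate([502, 102, 94]) cube([68, 15, 1018]);
translate([619, 102, 94]) cube([68, 15, 1018]);
translate([736, 102, 94]) cube([68, 15, 1018]);
translate([853, 102, 94]) cube([68, 15, 1018]);
translate([970, 102, 94]) cube([68, 15, 1018]);
translate([1087, 102, 94]) cube([68, 15, 1018]);
translate([1204, 102, 94]) cube([68, 15, 1018]);
translate([1321, 102, 94]) cube([68, 15, 1018]);
translate([1438, 102, 94]) cube([68, 15, 1018]);


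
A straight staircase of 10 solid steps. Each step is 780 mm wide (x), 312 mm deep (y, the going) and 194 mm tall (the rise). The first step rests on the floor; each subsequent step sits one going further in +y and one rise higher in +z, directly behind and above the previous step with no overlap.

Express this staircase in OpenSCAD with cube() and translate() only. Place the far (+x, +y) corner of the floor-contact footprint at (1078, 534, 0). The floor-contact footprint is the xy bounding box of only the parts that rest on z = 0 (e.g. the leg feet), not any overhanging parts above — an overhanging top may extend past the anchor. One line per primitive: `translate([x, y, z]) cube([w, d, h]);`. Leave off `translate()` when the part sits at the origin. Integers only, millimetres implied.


translate([298, 222, 0]) cube([780, 312, 194]);
translate([298, 534, 194]) cube([780, 312, 194]);
translate([298, 846, 388]) cube([780, 312, 194]);
translate([298, 1158, 582]) cube([780, 312, 194]);
translate([298, 1470, 776]) cube([780, 312, 194]);
translate([298, 1782, 970]) cube([780, 312, 194]);
translate([298, 2094, 1164]) cube([780, 312, 194]);
translate([298, 2406, 1358]) cube([780, 312, 194]);
translate([298, 2718, 1552]) cube([780, 312, 194]);
translate([298, 3030, 1746]) cube([780, 312, 194]);


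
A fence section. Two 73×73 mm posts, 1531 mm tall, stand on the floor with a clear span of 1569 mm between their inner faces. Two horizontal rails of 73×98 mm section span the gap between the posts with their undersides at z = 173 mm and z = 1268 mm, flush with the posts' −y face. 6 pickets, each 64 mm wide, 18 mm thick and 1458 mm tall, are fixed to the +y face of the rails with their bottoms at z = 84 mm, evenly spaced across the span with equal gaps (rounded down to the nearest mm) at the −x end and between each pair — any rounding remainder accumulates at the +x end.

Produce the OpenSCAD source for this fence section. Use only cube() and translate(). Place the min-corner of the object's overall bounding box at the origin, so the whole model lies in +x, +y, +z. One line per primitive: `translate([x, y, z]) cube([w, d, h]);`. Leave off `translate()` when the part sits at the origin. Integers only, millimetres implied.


cube([73, 73, 1531]);
translate([1642, 0, 0]) cube([73, 73, 1531]);
translate([73, 0, 173]) cube([1569, 73, 98]);
translate([73, 0, 1268]) cube([1569, 73, 98]);
translate([242, 73, 84]) cube([64, 18, 1458]);
translate([475, 73, 84]) cube([64, 18, 1458]);
translate([708, 73, 84]) cube([64, 18, 1458]);
translate([941, 73, 84]) cube([64, 18, 1458]);
translate([1174, 73, 84]) cube([64, 18, 1458]);
translate([1407, 73, 84]) cube([64, 18, 1458]);


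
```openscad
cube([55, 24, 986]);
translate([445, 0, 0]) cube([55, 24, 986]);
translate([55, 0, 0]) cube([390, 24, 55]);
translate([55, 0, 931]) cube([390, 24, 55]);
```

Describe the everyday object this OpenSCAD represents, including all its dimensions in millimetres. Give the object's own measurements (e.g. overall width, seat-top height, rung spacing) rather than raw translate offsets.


A rectangular picture frame lying in the x–z plane (depth along y). The opening is 390 mm wide (x) by 876 mm tall (z), surrounded by a border 55 mm wide on all four sides. The frame is 24 mm deep and is made of two full-height vertical stiles with two horizontal rails fitted between them.


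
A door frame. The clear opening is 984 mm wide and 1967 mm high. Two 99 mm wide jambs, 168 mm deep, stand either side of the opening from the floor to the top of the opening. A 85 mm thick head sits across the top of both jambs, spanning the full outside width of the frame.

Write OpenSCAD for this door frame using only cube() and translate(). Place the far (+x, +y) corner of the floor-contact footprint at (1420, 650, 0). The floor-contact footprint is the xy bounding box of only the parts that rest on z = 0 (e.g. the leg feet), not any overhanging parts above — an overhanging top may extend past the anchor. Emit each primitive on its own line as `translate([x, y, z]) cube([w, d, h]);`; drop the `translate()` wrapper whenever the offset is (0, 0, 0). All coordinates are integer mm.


translate([238, 482, 0]) cube([99, 168, 1967]);
translate([1321, 482, 0]) cube([99, 168, 1967]);
translate([238, 482, 1967]) cube([1182, 168, 85]);


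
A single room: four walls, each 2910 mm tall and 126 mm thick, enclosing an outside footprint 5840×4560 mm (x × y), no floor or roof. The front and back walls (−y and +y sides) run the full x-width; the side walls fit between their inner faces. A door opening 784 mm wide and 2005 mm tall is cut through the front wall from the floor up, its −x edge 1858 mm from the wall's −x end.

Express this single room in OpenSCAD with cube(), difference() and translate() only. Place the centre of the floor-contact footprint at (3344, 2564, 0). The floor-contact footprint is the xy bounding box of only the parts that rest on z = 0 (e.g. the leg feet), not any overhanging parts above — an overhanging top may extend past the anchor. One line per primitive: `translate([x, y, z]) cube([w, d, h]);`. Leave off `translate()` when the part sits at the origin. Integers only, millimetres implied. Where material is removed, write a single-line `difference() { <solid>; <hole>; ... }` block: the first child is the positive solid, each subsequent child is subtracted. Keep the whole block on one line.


difference() { translate([424, 284, 0]) cube([5840, 126, 2910]); translate([2282, 284, 0]) cube([784, 126, 2005]); }
translate([424, 4718, 0]) cube([5840, 126, 2910]);
translate([424, 410, 0]) cube([126, 4308, 2910]);
translate([6138, 410, 0]) cube([126, 4308, 2910]);


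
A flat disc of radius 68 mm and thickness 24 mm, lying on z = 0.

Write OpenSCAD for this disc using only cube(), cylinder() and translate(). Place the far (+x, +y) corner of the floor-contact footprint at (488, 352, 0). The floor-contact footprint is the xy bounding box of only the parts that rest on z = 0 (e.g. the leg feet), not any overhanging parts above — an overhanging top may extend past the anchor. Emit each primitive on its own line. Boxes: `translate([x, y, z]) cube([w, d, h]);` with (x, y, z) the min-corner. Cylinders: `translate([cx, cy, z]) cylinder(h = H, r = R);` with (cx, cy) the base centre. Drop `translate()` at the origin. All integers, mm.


translate([420, 284, 0]) cylinder(h = 24, r = 68);


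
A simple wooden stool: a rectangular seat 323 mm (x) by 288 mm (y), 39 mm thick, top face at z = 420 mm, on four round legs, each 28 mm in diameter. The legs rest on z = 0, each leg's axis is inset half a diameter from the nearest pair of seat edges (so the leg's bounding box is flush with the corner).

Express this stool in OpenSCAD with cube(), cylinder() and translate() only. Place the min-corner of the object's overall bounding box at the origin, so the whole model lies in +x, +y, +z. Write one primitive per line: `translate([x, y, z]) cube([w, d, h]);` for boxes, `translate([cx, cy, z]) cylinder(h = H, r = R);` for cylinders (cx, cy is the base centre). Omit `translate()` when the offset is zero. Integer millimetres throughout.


translate([0, 0, 381]) cube([323, 288, 39]);
translate([14, 14, 0]) cylinder(h = 381, r = 14);
translate([309, 14, 0]) cylinder(h = 381, r = 14);
translate([14, 274, 0]) cylinder(h = 381, r = 14);
translate([309, 274, 0]) cylinder(h = 381, r = 14);


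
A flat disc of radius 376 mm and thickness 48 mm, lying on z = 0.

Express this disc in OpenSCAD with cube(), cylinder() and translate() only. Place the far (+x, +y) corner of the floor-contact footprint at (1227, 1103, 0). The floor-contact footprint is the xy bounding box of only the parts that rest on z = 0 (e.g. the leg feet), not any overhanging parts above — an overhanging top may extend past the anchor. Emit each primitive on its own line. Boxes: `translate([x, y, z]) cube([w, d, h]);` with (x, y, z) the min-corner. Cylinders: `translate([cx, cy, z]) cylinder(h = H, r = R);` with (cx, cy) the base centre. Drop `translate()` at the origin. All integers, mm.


translate([851, 727, 0]) cylinder(h = 48, r = 376);


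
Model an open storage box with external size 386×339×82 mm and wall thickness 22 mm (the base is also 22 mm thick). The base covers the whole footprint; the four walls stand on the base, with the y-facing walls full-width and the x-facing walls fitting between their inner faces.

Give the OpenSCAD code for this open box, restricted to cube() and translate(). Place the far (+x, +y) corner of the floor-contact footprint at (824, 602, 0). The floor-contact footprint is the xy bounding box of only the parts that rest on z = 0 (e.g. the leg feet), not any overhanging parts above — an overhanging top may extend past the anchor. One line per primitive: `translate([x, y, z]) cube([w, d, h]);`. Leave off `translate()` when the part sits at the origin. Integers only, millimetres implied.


translate([438, 263, 0]) cube([386, 339, 22]);
translate([438, 263, 22]) cube([386, 22, 60]);
translate([438, 580, 22]) cube([386, 22, 60]);
translate([438, 285, 22]) cube([22, 295, 60]);
translate([802, 285, 22]) cube([22, 295, 60]);


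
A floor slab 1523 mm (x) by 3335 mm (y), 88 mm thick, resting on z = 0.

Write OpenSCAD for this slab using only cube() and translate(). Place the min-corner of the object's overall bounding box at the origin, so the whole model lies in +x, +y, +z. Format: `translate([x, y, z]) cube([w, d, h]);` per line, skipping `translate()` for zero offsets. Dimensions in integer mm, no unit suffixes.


cube([1523, 3335, 88]);


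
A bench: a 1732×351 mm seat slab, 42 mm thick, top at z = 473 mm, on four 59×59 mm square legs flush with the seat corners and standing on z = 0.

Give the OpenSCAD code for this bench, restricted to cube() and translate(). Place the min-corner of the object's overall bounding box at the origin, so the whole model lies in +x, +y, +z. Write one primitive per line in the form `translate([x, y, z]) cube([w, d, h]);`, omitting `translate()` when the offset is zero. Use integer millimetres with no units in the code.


translate([0, 0, 431]) cube([1732, 351, 42]);
cube([59, 59, 431]);
translate([0, 292, 0]) cube([59, 59, 431]);
translate([1673, 0, 0]) cube([59, 59, 431]);
translate([1673, 292, 0]) cube([59, 59, 431]);


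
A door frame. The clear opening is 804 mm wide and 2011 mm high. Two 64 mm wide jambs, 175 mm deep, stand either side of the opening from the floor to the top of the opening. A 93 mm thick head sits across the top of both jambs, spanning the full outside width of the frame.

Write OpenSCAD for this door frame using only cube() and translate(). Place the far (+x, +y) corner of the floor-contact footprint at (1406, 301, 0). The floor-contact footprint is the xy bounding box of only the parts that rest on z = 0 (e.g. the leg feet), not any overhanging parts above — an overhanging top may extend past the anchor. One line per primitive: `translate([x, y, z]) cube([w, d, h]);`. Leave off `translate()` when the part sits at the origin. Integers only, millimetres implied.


translate([474, 126, 0]) cube([64, 175, 2011]);
translate([1342, 126, 0]) cube([64, 175, 2011]);
translate([474, 126, 2011]) cube([932, 175, 93]);


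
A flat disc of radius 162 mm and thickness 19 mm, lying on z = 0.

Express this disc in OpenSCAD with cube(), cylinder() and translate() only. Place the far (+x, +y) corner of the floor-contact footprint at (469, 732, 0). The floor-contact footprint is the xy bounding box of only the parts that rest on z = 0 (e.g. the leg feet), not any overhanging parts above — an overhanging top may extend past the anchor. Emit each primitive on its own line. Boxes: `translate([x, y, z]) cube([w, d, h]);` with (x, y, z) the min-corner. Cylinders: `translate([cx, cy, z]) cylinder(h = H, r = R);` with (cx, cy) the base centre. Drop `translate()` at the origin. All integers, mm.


translate([307, 570, 0]) cylinder(h = 19, r = 162);


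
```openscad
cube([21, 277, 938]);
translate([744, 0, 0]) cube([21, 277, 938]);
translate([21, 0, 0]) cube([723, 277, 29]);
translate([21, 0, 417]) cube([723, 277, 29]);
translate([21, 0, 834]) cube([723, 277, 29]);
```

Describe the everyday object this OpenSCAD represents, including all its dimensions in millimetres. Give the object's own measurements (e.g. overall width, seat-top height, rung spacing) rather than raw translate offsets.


An open bookshelf. Two side panels, each 21 mm thick, 277 mm deep and 938 mm tall, stand 765 mm apart (outside-to-outside). Between them sit 3 shelves, each 29 mm thick and 277 mm deep, spanning the full gap between the sides. The bottom shelf rests on the floor (its underside at z = 0) and the clear gap between one shelf's top and the next shelf's underside is 388 mm.


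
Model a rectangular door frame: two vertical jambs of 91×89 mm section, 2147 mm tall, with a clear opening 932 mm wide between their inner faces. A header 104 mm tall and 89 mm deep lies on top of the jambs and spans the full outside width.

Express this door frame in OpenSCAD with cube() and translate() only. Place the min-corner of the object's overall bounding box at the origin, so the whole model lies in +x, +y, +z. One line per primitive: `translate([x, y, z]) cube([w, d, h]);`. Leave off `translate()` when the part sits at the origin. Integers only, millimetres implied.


cube([91, 89, 2147]);
translate([1023, 0, 0]) cube([91, 89, 2147]);
translate([0, 0, 2147]) cube([1114, 89, 104]);


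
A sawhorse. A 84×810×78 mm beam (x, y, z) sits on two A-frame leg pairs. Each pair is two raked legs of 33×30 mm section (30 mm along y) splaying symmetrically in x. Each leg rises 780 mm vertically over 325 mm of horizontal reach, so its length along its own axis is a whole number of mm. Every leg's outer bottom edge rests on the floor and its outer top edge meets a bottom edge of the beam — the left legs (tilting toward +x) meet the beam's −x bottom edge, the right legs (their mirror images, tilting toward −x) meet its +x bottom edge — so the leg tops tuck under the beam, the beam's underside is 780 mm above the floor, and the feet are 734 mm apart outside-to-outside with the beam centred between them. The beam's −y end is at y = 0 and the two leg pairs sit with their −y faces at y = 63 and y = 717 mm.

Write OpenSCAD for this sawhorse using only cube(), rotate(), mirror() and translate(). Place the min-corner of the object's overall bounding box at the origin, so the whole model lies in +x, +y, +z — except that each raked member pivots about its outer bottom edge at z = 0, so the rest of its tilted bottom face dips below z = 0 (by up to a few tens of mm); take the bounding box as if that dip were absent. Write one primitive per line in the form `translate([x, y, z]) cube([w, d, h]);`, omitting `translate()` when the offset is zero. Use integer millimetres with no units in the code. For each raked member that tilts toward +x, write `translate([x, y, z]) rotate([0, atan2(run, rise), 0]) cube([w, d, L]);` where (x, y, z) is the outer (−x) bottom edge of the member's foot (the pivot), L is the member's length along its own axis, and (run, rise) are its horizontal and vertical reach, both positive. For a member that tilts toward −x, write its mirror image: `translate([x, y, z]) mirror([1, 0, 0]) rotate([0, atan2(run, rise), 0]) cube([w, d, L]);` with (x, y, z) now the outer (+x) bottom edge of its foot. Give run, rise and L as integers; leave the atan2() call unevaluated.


translate([325, 0, 780]) cube([84, 810, 78]);
translate([0, 63, 0]) rotate([0, atan2(325, 780), 0]) cube([33, 30, 845]);
translate([734, 63, 0]) mirror([1, 0, 0]) rotate([0, atan2(325, 780), 0]) cube([33, 30, 845]);
translate([0, 717, 0]) rotate([0, atan2(325, 780), 0]) cube([33, 30, 845]);
translate([734, 717, 0]) mirror([1, 0, 0]) rotate([0, atan2(325, 780), 0]) cube([33, 30, 845]);


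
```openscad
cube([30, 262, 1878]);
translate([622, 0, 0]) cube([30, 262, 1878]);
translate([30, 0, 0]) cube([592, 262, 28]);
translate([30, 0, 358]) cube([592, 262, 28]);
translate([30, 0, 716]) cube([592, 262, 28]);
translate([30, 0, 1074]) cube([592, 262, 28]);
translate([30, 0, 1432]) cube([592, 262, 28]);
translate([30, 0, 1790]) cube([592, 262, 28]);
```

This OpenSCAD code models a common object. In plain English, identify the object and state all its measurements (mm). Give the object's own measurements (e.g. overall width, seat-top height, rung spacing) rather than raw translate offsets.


An open bookshelf. Two side panels, each 30 mm thick, 262 mm deep and 1878 mm tall, stand 652 mm apart (outside-to-outside). Between them sit 6 shelves, each 28 mm thick and 262 mm deep, spanning the full gap between the sides. The bottom shelf rests on the floor (its underside at z = 0) and the clear gap between one shelf's top and the next shelf's underside is 330 mm.


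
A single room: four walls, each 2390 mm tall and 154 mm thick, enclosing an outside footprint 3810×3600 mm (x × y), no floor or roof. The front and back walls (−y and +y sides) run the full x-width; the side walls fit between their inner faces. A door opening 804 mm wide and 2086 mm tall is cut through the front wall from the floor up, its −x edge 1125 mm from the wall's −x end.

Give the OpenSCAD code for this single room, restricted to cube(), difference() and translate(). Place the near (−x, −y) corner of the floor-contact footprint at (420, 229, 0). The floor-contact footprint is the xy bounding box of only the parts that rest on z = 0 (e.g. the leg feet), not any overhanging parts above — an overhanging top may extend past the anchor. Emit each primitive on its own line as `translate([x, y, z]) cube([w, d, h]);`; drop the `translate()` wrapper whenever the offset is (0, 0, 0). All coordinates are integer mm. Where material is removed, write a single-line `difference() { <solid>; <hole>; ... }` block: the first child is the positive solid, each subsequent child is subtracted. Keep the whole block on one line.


difference() { translate([420, 229, 0]) cube([3810, 154, 2390]); translate([1545, 229, 0]) cube([804, 154, 2086]); }
translate([420, 3675, 0]) cube([3810, 154, 2390]);
translate([420, 383, 0]) cube([154, 3292, 2390]);
translate([4076, 383, 0]) cube([154, 3292, 2390]);


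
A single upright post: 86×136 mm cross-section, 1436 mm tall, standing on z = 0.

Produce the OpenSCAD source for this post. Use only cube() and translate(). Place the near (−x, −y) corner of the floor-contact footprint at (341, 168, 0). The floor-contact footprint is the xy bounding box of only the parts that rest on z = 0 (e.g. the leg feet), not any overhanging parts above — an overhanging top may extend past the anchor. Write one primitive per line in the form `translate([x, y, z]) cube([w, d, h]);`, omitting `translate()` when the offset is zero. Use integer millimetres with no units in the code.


translate([341, 168, 0]) cube([86, 136, 1436]);


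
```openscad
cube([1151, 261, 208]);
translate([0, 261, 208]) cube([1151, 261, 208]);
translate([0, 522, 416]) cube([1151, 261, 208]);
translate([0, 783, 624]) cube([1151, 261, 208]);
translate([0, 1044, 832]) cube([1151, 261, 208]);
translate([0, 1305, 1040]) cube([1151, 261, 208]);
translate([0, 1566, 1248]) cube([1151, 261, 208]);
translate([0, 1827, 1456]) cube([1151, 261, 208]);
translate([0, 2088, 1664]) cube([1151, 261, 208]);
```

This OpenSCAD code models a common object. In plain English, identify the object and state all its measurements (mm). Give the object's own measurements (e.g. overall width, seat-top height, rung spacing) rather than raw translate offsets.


A straight staircase of 9 solid steps. Each step is 1151 mm wide (x), 261 mm deep (y, the going) and 208 mm tall (the rise). The first step rests on the floor; each subsequent step sits one going further in +y and one rise higher in +z, directly behind and above the previous step with no overlap.


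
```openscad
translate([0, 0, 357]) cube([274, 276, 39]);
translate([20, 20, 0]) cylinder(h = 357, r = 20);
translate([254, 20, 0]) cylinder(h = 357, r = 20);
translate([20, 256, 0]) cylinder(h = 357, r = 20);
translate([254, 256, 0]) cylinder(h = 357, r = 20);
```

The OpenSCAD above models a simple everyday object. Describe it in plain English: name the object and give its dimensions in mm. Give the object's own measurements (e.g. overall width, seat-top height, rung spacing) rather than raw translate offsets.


A four-legged stool. The seat is a 274×276×39 mm slab whose top surface is at z = 396 mm; four round legs, each 40 mm in diameter, run from the floor (z = 0) to the underside of the seat, each leg's axis is inset half a diameter from the nearest pair of seat edges (so the leg's bounding box is flush with the corner).


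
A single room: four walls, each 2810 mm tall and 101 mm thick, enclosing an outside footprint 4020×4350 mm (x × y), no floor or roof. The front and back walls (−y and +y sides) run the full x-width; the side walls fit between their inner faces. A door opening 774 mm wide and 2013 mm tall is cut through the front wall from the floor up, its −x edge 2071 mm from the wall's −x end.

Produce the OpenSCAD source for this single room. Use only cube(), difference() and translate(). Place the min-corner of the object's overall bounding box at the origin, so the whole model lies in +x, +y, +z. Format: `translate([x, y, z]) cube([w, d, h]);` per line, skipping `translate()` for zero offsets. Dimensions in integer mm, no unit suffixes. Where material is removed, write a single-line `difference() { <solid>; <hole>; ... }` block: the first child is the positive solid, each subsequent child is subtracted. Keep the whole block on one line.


difference() { cube([4020, 101, 2810]); translate([2071, 0, 0]) cube([774, 101, 2013]); }
translate([0, 4249, 0]) cube([4020, 101, 2810]);
translate([0, 101, 0]) cube([101, 4148, 2810]);
translate([3919, 101, 0]) cube([101, 4148, 2810]);


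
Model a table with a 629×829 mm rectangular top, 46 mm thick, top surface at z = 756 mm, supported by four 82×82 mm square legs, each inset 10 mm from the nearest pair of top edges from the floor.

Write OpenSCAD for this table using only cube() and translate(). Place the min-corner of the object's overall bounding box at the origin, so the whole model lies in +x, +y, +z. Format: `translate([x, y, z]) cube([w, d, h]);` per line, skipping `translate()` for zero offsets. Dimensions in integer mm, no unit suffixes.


translate([0, 0, 710]) cube([629, 829, 46]);
translate([10, 10, 0]) cube([82, 82, 710]);
translate([537, 10, 0]) cube([82, 82, 710]);
translate([10, 737, 0]) cube([82, 82, 710]);
translate([537, 737, 0]) cube([82, 82, 710]);


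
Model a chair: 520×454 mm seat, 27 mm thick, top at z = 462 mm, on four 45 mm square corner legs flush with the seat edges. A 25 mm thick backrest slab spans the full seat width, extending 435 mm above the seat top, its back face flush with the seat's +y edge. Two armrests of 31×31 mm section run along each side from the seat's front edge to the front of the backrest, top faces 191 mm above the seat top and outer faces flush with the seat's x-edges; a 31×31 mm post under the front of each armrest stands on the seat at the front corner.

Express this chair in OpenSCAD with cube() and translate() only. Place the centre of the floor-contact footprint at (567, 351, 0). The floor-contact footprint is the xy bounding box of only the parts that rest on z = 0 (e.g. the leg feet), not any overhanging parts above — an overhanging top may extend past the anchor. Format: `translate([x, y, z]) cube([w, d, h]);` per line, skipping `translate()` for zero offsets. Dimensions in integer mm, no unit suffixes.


// leg_h = 462 - 27 = 435
// arm post h = 191 - 31 = 160
translate([307, 124, 435]) cube([520, 454, 27]);
translate([307, 124, 0]) cube([45, 45, 435]);
translate([782, 124, 0]) cube([45, 45, 435]);
translate([307, 533, 0]) cube([45, 45, 435]);
translate([782, 533, 0]) cube([45, 45, 435]);
translate([307, 553, 462]) cube([520, 25, 435]);
translate([307, 124, 622]) cube([31, 429, 31]);
translate([796, 124, 622]) cube([31, 429, 31]);
translate([307, 124, 462]) cube([31, 31, 160]);
translate([796, 124, 462]) cube([31, 31, 160]);
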